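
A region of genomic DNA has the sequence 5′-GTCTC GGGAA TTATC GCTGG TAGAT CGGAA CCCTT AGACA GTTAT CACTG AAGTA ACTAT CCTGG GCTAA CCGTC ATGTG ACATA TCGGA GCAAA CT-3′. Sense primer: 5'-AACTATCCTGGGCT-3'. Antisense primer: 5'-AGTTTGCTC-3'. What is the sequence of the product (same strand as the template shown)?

5'-AACTATCCTGGGCTAACCGTCATGTGACATATCGGAGCAAACT-3'

The forward primer matches the template at positions 55–68.
The reverse primer's reverse complement is GAGCAAACT, which matches the template at positions 89–97.
The product is the template from position 55 through 97 (43 bp).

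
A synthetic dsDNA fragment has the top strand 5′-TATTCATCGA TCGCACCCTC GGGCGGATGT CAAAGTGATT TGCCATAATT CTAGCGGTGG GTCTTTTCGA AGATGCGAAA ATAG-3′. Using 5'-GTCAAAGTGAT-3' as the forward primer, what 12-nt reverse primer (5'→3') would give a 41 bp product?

The forward primer binds at positions 29–39, so a 41 bp product ends at position 29 + 41 − 1 = 69.
The reverse primer anneals to the top strand over positions 58–69, i.e. to TGGGTCTTTTCG.
Its sequence written 5'→3' is the reverse complement: CGAAAAGACCCA.

5'-CGAAAAGACCCA-3'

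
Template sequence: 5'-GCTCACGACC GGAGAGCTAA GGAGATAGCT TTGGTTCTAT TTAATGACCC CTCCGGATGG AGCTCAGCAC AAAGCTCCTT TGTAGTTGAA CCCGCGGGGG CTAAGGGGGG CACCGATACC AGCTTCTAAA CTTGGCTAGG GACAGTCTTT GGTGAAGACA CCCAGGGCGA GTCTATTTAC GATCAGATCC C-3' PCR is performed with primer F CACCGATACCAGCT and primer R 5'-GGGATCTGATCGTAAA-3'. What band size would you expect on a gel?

81 bp

The forward primer matches the template at positions 111–124.
Taking the reverse complement of GGGATCTGATCGTAAA gives TTTACGATCAGATCCC, found at positions 176–191 on the template; the primer anneals here to the top strand with its 3' end pointing upstream.
The product runs from position 111 to position 191, so its length is 191 − 111 + 1 = 81 bp.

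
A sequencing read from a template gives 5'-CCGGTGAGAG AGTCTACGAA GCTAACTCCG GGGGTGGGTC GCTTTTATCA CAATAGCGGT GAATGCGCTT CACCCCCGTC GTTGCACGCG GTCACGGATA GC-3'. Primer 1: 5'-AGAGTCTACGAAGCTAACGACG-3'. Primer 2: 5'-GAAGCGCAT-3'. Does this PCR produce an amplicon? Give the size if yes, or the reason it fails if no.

No product — primer 1 has no binding site in the template.

Primer 1 (AGAGTCTACGAAGCTAACGACG) does not match the top strand, and its reverse complement CGTCGTTAGCTTCGTAGACTCT does not match either.
With no annealing site for primer 1, no amplification occurs.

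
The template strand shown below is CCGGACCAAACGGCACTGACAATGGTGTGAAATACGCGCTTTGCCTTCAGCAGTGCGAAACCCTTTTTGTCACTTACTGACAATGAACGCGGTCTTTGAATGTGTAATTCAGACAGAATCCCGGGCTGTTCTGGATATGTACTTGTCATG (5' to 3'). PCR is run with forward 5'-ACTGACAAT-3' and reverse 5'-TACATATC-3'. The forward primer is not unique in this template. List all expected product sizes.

The forward primer ACTGACAAT matches the top strand at positions 15–23, 76–84.
The reverse primer's reverse complement is GATATGTA, matching at positions 134–141.
Each forward site pairs with the reverse site to give a product ending at position 141: sizes 127, 66 bp.

127 bp, 66 bp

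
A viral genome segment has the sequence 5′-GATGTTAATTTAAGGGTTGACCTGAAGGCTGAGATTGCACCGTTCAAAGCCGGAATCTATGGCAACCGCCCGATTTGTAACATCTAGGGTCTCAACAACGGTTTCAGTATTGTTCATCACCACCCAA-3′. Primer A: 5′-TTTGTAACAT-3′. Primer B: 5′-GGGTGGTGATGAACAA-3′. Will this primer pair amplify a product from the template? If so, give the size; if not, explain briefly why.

Yes — a 52 bp product.

Primer A (TTTGTAACAT) matches the top strand at positions 74–83; it acts as a forward primer.
Primer B's reverse complement is TTGTTCATCACCACCC, matching the top strand at positions 110–125; it acts as a reverse primer.
The 3' ends face each other across positions 74–125, giving a 52 bp product.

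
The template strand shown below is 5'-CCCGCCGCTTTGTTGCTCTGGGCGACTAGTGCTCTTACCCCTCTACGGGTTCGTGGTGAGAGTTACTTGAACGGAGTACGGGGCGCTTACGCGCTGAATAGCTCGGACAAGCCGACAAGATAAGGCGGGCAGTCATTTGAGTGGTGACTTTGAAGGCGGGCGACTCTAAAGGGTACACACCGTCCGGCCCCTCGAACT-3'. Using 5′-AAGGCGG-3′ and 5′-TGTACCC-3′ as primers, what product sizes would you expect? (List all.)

The forward primer AAGGCGG matches the top strand at positions 122–128, 153–159.
The reverse primer's reverse complement is GGGTACA, matching at positions 171–177.
Each forward site pairs with the reverse site to give a product ending at position 177: sizes 56, 25 bp.

56 bp, 25 bp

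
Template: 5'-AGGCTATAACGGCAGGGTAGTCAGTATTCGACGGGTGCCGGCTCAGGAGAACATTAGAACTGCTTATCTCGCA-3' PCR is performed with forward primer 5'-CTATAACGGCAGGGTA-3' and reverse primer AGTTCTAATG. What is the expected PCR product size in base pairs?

Forward primer CTATAACGGCAGGGTA is found on the top strand at positions 4–19.
Taking the reverse complement of AGTTCTAATG gives CATTAGAACT, found at positions 52–61 on the template; the primer anneals here to the top strand with its 3' end pointing upstream.
Product length = (reverse-primer end) − (forward-primer start) + 1 = 61 − 4 + 1 = 58 bp.

58 bp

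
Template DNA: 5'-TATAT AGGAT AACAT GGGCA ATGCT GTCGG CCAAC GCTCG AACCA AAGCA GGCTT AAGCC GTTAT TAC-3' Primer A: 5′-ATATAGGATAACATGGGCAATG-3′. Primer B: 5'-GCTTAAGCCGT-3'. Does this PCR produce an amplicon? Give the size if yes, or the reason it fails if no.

Primer A (ATATAGGATAACATGGGCAATG) matches the top strand at positions 2–23 (3' end points downstream).
Primer B (GCTTAAGCCGT) also matches the top strand directly, at positions 52–62 — its reverse complement ACGGCTTAAGC is not present.
Both primers anneal to the bottom strand with 3' ends pointing the same way, so neither can prime synthesis back toward the other.

No product — both primers anneal to the same strand and extend in the same direction.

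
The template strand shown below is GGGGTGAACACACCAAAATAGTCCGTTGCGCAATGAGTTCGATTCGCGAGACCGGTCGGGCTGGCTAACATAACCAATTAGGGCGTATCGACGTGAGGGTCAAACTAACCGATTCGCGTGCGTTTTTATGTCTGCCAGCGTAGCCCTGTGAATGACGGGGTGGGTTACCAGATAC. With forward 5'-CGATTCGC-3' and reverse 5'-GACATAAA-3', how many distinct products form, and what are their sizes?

Two products: 93 bp, 23 bp

The forward primer CGATTCGC matches the top strand at positions 40–47, 110–117.
The reverse primer's reverse complement is TTTATGTC, matching at positions 125–132.
Each forward site pairs with the reverse site to give a product ending at position 132: sizes 93, 23 bp.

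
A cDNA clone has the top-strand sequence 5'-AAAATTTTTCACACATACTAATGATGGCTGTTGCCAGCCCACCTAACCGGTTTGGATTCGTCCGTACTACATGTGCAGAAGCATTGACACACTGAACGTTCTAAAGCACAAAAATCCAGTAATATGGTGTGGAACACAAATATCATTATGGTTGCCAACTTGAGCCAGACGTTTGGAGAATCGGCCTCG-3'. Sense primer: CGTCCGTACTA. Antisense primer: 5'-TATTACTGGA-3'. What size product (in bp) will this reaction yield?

Forward primer CGTCCGTACTA is found on the top strand at positions 59–69.
The reverse primer's reverse complement is TCCAGTAATA, which matches the template at positions 115–124.
Product length = (reverse-primer end) − (forward-primer start) + 1 = 124 − 59 + 1 = 66 bp.

66 bp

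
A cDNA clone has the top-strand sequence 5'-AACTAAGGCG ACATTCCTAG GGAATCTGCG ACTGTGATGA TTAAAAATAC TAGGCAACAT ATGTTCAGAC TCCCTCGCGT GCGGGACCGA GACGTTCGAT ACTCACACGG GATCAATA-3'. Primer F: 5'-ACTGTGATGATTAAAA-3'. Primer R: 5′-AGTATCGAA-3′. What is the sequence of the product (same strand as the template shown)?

5'-ACTGTGATGATTAAAAATACTAGGCAACATATGTTCAGACTCCCTCGCGTGCGGGACCGAGACGTTCGATACT-3'

The forward primer matches the template at positions 31–46.
Taking the reverse complement of AGTATCGAA gives TTCGATACT, found at positions 95–103 on the template; the primer anneals here to the top strand with its 3' end pointing upstream.
The product is the template from position 31 through 103 (73 bp).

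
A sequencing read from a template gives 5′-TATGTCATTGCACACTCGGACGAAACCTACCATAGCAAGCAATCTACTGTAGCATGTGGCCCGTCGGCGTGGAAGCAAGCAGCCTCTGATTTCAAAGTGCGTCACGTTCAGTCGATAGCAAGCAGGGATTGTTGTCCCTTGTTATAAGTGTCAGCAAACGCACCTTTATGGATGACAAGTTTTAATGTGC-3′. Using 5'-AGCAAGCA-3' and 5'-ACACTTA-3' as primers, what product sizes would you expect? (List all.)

118 bp, 78 bp, 35 bp

The forward primer AGCAAGCA matches the top strand at positions 34–41, 74–81, 117–124.
The reverse primer's reverse complement is TAAGTGT, matching at positions 145–151.
Each forward site pairs with the reverse site to give a product ending at position 151: sizes 118, 78, 35 bp.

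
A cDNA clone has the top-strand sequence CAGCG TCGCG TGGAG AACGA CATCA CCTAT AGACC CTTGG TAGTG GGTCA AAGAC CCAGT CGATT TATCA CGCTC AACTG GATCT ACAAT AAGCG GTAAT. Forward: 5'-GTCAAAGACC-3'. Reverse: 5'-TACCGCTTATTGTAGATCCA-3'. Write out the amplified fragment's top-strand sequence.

5'-GTCAAAGACCCAGTCGATTTATCACGCTCAACTGGATCTACAATAAGCGGTA-3'

The forward primer matches the template at positions 47–56.
Reverse complement of the reverse primer: TGGATCTACAATAAGCGGTA. This occurs on the top strand at positions 79–98.
The product is the template from position 47 through 98 (52 bp).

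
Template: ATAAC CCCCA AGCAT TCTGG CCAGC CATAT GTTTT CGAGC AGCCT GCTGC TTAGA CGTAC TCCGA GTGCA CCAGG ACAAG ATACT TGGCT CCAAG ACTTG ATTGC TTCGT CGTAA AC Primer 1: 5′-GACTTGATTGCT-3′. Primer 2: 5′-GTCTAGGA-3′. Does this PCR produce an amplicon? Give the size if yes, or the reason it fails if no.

Primer 2 (GTCTAGGA) does not match the top strand, and its reverse complement TCCTAGAC does not match either.
With no annealing site for primer 2, no amplification occurs.

No product — primer 2 has no binding site in the template.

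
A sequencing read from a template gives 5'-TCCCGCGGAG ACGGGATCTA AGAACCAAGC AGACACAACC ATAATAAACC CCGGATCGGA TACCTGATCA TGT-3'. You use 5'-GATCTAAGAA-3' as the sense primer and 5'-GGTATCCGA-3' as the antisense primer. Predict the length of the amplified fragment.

50 bp

The forward primer matches the template at positions 15–24.
Taking the reverse complement of GGTATCCGA gives TCGGATACC, found at positions 56–64 on the template; the primer anneals here to the top strand with its 3' end pointing upstream.
Product length = (reverse-primer end) − (forward-primer start) + 1 = 64 − 15 + 1 = 50 bp.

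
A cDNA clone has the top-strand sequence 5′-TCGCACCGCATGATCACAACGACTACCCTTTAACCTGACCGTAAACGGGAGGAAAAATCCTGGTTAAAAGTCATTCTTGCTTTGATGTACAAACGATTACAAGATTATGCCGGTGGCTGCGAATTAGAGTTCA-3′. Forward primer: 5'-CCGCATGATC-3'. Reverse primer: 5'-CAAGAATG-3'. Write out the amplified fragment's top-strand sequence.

Scanning the template, CCGCATGATC occurs at positions 6–15; this primer anneals to the bottom strand there with its 3' end pointing downstream.
The reverse primer's reverse complement is CATTCTTG, which matches the template at positions 72–79.
The product is the template from position 6 through 79 (74 bp).

5'-CCGCATGATCACAACGACTACCCTTTAACCTGACCGTAAACGGGAGGAAAAATCCTGGTTAAAAGTCATTCTTG-3'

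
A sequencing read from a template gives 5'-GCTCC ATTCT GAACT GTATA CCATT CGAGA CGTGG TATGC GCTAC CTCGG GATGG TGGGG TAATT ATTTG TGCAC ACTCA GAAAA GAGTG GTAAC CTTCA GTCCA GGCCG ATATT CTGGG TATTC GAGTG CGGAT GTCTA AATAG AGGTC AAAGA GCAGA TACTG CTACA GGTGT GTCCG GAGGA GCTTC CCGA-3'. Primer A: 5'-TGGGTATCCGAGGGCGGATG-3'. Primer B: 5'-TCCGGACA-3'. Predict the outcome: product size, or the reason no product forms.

No product — primer A has no binding site in the template.

Primer A (TGGGTATCCGAGGGCGGATG) does not match the top strand, and its reverse complement CATCCGCCCTCGGATACCCA does not match either.
With no annealing site for primer A, no amplification occurs.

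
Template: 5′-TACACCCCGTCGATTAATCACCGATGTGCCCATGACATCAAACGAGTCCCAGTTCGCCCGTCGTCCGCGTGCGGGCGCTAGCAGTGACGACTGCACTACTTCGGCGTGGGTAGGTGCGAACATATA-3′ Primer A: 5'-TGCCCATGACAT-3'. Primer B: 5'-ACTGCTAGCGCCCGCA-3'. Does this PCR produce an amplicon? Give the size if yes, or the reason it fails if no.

Primer A (TGCCCATGACAT) matches the top strand at positions 27–38; it acts as a forward primer.
Primer B's reverse complement is TGCGGGCGCTAGCAGT, matching the top strand at positions 70–85; it acts as a reverse primer.
The 3' ends face each other across positions 27–85, giving a 59 bp product.

Yes — a 59 bp product.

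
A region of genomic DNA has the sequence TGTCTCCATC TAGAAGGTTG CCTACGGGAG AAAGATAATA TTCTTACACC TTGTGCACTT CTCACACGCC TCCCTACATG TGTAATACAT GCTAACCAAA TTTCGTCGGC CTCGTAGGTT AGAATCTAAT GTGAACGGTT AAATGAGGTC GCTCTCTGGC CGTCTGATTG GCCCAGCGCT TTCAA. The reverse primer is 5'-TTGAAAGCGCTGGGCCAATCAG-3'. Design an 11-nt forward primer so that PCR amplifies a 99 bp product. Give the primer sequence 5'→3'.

The reverse primer's reverse complement CTGATTGGCCCAGCGCTTTCAA matches the template at positions 164–185, so the product ends at position 185.
A 99 bp product then starts at position 185 − 99 + 1 = 87.
The forward primer is identical to the top strand there: ACATGCTAACC.

5'-ACATGCTAACC-3'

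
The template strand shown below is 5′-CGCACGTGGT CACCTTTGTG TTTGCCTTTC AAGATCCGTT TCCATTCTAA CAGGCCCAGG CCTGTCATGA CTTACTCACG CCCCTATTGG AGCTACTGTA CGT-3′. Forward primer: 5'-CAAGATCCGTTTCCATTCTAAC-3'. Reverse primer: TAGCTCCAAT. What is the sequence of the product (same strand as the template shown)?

The forward primer matches the template at positions 30–51.
Reverse complement of the reverse primer: ATTGGAGCTA. This occurs on the top strand at positions 86–95.
The product is the template from position 30 through 95 (66 bp).

5'-CAAGATCCGTTTCCATTCTAACAGGCCCAGGCCTGTCATGACTTACTCACGCCCCTATTGGAGCTA-3'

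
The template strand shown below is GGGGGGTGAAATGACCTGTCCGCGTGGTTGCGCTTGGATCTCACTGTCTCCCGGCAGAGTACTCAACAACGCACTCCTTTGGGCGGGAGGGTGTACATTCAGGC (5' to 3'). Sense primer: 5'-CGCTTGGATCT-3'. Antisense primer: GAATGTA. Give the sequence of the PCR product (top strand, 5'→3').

Scanning the template, CGCTTGGATCT occurs at positions 31–41; this primer anneals to the bottom strand there with its 3' end pointing downstream.
Taking the reverse complement of GAATGTA gives TACATTC, found at positions 94–100 on the template; the primer anneals here to the top strand with its 3' end pointing upstream.
The product is the template from position 31 through 100 (70 bp).

5'-CGCTTGGATCTCACTGTCTCCCGGCAGAGTACTCAACAACGCACTCCTTTGGGCGGGAGGGTGTACATTC-3'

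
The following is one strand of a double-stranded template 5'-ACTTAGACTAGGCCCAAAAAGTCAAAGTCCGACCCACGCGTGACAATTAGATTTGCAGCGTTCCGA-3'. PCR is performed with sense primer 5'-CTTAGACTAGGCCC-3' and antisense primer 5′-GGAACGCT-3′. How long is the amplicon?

Forward primer CTTAGACTAGGCCC is found on the top strand at positions 2–15.
Taking the reverse complement of GGAACGCT gives AGCGTTCC, found at positions 57–64 on the template; the primer anneals here to the top strand with its 3' end pointing upstream.
Amplicon spans positions 2–64: 63 bp.

63 bp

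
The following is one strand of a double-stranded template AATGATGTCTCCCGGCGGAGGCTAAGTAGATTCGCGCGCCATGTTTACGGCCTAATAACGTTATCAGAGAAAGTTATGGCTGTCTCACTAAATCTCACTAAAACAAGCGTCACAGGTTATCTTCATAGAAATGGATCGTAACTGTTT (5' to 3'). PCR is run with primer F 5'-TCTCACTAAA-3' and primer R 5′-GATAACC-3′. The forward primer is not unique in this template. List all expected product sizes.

The forward primer TCTCACTAAA matches the top strand at positions 83–92, 93–102.
The reverse primer's reverse complement is GGTTATC, matching at positions 115–121.
Each forward site pairs with the reverse site to give a product ending at position 121: sizes 39, 29 bp.

39 bp, 29 bp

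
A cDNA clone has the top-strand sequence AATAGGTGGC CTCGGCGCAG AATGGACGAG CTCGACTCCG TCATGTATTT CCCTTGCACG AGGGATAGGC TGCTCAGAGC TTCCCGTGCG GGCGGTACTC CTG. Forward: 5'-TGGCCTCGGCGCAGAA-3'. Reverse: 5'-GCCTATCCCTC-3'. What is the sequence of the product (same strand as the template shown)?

The forward primer matches the template at positions 7–22.
Taking the reverse complement of GCCTATCCCTC gives GAGGGATAGGC, found at positions 60–70 on the template; the primer anneals here to the top strand with its 3' end pointing upstream.
The product is the template from position 7 through 70 (64 bp).

5'-TGGCCTCGGCGCAGAATGGACGAGCTCGACTCCGTCATGTATTTCCCTTGCACGAGGGATAGGC-3'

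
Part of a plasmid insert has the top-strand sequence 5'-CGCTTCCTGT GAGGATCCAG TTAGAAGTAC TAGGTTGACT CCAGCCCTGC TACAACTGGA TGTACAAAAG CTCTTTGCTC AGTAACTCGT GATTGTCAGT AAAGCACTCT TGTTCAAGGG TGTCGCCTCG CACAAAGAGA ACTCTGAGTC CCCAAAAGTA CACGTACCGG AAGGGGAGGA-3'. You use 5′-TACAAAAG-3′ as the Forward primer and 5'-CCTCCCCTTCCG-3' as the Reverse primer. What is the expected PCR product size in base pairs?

117 bp

Scanning the template, TACAAAAG occurs at positions 63–70; this primer anneals to the bottom strand there with its 3' end pointing downstream.
Taking the reverse complement of CCTCCCCTTCCG gives CGGAAGGGGAGG, found at positions 168–179 on the template; the primer anneals here to the top strand with its 3' end pointing upstream.
Amplicon spans positions 63–179: 117 bp.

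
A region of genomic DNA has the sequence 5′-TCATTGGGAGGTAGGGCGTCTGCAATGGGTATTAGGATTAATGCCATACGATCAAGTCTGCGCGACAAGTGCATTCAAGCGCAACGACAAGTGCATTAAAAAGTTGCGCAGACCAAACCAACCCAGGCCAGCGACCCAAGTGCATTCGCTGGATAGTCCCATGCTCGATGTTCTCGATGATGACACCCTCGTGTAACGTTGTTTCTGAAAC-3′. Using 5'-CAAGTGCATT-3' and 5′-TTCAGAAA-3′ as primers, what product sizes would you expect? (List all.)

The forward primer CAAGTGCATT matches the top strand at positions 66–75, 88–97, 137–146.
The reverse primer's reverse complement is TTTCTGAA, matching at positions 202–209.
Each forward site pairs with the reverse site to give a product ending at position 209: sizes 144, 122, 73 bp.

144 bp, 122 bp, 73 bp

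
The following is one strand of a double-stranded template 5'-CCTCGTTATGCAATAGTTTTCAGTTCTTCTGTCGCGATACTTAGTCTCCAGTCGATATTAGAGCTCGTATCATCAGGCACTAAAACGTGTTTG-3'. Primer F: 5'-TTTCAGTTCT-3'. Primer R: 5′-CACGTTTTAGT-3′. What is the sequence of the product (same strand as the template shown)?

Scanning the template, TTTCAGTTCT occurs at positions 18–27; this primer anneals to the bottom strand there with its 3' end pointing downstream.
The reverse primer's reverse complement is ACTAAAACGTG, which matches the template at positions 79–89.
The product is the template from position 18 through 89 (72 bp).

5'-TTTCAGTTCTTCTGTCGCGATACTTAGTCTCCAGTCGATATTAGAGCTCGTATCATCAGGCACTAAAACGTG-3'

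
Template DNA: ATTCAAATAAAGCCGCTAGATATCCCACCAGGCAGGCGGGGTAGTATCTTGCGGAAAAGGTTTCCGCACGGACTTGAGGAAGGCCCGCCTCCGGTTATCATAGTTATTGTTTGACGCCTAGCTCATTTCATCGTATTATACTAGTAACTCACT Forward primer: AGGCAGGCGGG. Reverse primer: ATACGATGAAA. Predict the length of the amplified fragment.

Forward primer AGGCAGGCGGG is found on the top strand at positions 30–40.
The reverse primer's reverse complement is TTTCATCGTAT, which matches the template at positions 126–136.
The product runs from position 30 to position 136, so its length is 136 − 30 + 1 = 107 bp.

107 bp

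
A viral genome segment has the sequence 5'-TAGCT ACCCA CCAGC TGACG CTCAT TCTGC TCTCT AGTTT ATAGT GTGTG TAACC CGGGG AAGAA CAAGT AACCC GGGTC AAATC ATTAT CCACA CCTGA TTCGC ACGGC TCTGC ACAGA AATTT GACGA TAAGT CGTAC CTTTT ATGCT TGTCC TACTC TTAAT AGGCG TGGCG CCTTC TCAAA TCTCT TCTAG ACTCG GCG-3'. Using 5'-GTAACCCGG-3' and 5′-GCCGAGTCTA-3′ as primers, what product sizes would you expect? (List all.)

153 bp, 134 bp

The forward primer GTAACCCGG matches the top strand at positions 50–58, 69–77.
The reverse primer's reverse complement is TAGACTCGGC, matching at positions 193–202.
Each forward site pairs with the reverse site to give a product ending at position 202: sizes 153, 134 bp.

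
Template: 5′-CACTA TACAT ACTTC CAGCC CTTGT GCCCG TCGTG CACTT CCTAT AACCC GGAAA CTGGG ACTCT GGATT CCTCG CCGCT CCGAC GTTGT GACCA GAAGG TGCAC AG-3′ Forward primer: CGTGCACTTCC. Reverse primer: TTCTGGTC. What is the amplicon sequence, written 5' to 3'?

5'-CGTGCACTTCCTATAACCCGGAAACTGGGACTCTGGATTCCTCGCCGCTCCGACGTTGTGACCAGAA-3'

Scanning the template, CGTGCACTTCC occurs at positions 32–42; this primer anneals to the bottom strand there with its 3' end pointing downstream.
Taking the reverse complement of TTCTGGTC gives GACCAGAA, found at positions 91–98 on the template; the primer anneals here to the top strand with its 3' end pointing upstream.
The product is the template from position 32 through 98 (67 bp).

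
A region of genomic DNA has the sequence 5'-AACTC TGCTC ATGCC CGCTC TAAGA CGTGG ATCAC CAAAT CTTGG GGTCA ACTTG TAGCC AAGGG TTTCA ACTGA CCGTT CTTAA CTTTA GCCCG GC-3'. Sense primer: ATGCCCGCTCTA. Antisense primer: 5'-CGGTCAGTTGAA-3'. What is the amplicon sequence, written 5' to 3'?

5'-ATGCCCGCTCTAAGACGTGGATCACCAAATCTTGGGGTCAACTTGTAGCCAAGGGTTTCAACTGACCG-3'

Forward primer ATGCCCGCTCTA is found on the top strand at positions 11–22.
The reverse primer's reverse complement is TTCAACTGACCG, which matches the template at positions 67–78.
The product is the template from position 11 through 78 (68 bp).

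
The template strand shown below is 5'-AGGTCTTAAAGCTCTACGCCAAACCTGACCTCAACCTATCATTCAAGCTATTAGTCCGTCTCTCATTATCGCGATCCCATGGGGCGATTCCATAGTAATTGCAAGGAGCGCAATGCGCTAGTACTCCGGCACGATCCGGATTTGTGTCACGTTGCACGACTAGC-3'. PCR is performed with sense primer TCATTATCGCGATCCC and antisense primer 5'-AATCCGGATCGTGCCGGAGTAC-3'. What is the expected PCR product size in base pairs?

Scanning the template, TCATTATCGCGATCCC occurs at positions 63–78; this primer anneals to the bottom strand there with its 3' end pointing downstream.
The reverse primer's reverse complement is GTACTCCGGCACGATCCGGATT, which matches the template at positions 121–142.
Amplicon spans positions 63–142: 80 bp.

80 bp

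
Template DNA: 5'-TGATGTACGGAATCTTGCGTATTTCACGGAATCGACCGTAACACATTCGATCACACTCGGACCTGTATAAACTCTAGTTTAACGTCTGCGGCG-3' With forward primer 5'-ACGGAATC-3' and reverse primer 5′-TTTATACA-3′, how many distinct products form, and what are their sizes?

Two products: 65 bp, 46 bp

The forward primer ACGGAATC matches the top strand at positions 7–14, 26–33.
The reverse primer's reverse complement is TGTATAAA, matching at positions 64–71.
Each forward site pairs with the reverse site to give a product ending at position 71: sizes 65, 46 bp.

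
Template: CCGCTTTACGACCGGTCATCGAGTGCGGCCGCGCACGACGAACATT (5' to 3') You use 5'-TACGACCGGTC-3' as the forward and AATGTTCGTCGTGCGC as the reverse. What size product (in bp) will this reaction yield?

40 bp

Scanning the template, TACGACCGGTC occurs at positions 7–17; this primer anneals to the bottom strand there with its 3' end pointing downstream.
Reverse complement of the reverse primer: GCGCACGACGAACATT. This occurs on the top strand at positions 31–46.
Product length = (reverse-primer end) − (forward-primer start) + 1 = 46 − 7 + 1 = 40 bp.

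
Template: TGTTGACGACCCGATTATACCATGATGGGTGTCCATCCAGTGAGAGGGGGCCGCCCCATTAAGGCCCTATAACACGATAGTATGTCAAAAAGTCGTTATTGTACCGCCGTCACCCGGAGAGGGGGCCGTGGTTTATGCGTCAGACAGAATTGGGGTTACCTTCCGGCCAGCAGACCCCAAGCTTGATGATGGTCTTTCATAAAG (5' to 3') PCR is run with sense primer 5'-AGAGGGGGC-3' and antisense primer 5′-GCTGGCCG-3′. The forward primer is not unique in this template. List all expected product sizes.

129 bp, 54 bp

The forward primer AGAGGGGGC matches the top strand at positions 43–51, 118–126.
The reverse primer's reverse complement is CGGCCAGC, matching at positions 164–171.
Each forward site pairs with the reverse site to give a product ending at position 171: sizes 129, 54 bp.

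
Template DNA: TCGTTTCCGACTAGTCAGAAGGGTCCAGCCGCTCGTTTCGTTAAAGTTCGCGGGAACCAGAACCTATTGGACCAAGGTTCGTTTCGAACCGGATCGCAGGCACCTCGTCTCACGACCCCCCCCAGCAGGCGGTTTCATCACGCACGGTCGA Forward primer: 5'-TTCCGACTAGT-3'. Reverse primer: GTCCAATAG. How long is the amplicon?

Scanning the template, TTCCGACTAGT occurs at positions 5–15; this primer anneals to the bottom strand there with its 3' end pointing downstream.
Reverse complement of the reverse primer: CTATTGGAC. This occurs on the top strand at positions 64–72.
Amplicon spans positions 5–72: 68 bp.

68 bp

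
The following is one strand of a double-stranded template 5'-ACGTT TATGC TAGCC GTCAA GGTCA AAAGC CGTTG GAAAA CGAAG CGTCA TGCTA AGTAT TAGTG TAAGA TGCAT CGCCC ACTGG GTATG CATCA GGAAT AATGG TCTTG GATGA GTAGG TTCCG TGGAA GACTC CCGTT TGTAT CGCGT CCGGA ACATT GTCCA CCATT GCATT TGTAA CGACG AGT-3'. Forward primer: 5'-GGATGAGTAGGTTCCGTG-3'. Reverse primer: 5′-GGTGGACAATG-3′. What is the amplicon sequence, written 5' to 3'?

5'-GGATGAGTAGGTTCCGTGGAAGACTCCCGTTTGTATCGCGTCCGGAACATTGTCCACC-3'

Scanning the template, GGATGAGTAGGTTCCGTG occurs at positions 110–127; this primer anneals to the bottom strand there with its 3' end pointing downstream.
The reverse primer's reverse complement is CATTGTCCACC, which matches the template at positions 157–167.
The product is the template from position 110 through 167 (58 bp).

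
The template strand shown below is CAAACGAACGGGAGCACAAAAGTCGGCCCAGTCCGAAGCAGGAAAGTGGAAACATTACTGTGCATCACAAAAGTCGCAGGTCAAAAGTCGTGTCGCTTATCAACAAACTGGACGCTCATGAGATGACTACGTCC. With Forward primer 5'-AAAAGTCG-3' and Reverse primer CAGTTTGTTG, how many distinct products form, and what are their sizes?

Three products: 93 bp, 42 bp, 28 bp

The forward primer AAAAGTCG matches the top strand at positions 18–25, 69–76, 83–90.
The reverse primer's reverse complement is CAACAAACTG, matching at positions 101–110.
Each forward site pairs with the reverse site to give a product ending at position 110: sizes 93, 42, 28 bp.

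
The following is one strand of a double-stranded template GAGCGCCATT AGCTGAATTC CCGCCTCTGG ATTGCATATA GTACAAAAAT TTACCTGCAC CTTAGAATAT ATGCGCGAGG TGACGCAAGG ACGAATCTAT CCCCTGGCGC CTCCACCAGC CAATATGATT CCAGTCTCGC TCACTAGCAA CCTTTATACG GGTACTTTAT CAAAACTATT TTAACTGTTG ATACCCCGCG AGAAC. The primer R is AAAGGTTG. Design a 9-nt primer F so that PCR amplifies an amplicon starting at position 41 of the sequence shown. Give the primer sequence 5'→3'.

5'-GTACAAAAA-3'

The reverse primer's reverse complement CAACCTTT matches the template at positions 148–155; the product starts at position 41.
The forward primer is identical to the top strand over positions 41–49: GTACAAAAA.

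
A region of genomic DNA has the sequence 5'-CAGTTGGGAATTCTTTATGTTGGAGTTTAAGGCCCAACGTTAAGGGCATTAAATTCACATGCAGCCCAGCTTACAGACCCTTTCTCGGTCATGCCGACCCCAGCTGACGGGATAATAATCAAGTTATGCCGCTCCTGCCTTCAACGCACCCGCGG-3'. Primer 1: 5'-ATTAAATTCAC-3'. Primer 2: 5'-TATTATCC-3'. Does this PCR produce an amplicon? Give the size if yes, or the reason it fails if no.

Primer 1 (ATTAAATTCAC) matches the top strand at positions 48–58; it acts as a forward primer.
Primer 2's reverse complement is GGATAATA, matching the top strand at positions 110–117; it acts as a reverse primer.
The 3' ends face each other across positions 48–117, giving a 70 bp product.

Yes — a 70 bp product.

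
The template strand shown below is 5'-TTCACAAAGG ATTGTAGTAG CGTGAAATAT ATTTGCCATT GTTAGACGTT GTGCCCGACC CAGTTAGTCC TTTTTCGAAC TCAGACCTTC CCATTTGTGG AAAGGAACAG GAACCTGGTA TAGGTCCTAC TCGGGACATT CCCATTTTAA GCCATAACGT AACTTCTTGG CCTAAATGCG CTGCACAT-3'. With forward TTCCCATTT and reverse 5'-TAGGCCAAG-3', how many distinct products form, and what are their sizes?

Two products: 87 bp, 36 bp

The forward primer TTCCCATTT matches the top strand at positions 88–96, 139–147.
The reverse primer's reverse complement is CTTGGCCTA, matching at positions 166–174.
Each forward site pairs with the reverse site to give a product ending at position 174: sizes 87, 36 bp.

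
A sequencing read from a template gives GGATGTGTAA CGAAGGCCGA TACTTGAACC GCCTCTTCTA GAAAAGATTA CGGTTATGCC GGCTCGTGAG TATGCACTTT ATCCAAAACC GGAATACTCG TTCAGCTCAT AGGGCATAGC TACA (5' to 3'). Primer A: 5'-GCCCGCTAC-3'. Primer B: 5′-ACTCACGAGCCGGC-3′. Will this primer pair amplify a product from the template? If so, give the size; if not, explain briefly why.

Primer A (GCCCGCTAC) does not match the top strand, and its reverse complement GTAGCGGGC does not match either.
With no annealing site for primer A, no amplification occurs.

No product — primer A has no binding site in the template.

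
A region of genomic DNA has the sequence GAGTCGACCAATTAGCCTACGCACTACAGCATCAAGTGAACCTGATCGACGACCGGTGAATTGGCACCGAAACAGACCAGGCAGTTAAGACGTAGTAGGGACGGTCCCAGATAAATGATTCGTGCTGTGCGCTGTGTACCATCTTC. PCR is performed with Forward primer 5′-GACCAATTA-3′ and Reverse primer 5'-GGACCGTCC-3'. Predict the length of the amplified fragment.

102 bp

The forward primer matches the template at positions 6–14.
Taking the reverse complement of GGACCGTCC gives GGACGGTCC, found at positions 99–107 on the template; the primer anneals here to the top strand with its 3' end pointing upstream.
The product runs from position 6 to position 107, so its length is 107 − 6 + 1 = 102 bp.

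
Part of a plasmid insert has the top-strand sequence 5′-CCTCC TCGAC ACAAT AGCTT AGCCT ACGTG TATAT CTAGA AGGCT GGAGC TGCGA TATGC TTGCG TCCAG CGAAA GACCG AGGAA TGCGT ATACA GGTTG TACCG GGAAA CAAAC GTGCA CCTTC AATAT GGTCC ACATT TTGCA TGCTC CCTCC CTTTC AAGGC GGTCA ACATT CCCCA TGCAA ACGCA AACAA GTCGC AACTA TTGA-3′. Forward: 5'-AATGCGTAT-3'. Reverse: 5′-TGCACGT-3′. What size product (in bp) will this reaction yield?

37 bp

Scanning the template, AATGCGTAT occurs at positions 84–92; this primer anneals to the bottom strand there with its 3' end pointing downstream.
Taking the reverse complement of TGCACGT gives ACGTGCA, found at positions 114–120 on the template; the primer anneals here to the top strand with its 3' end pointing upstream.
Amplicon spans positions 84–120: 37 bp.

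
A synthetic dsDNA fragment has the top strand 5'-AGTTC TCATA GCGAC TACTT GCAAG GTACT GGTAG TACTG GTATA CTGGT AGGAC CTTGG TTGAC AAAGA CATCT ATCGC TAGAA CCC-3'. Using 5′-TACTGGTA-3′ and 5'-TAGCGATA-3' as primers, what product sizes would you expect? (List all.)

The forward primer TACTGGTA matches the top strand at positions 27–34, 36–43, 44–51.
The reverse primer's reverse complement is TATCGCTA, matching at positions 75–82.
Each forward site pairs with the reverse site to give a product ending at position 82: sizes 56, 47, 39 bp.

56 bp, 47 bp, 39 bp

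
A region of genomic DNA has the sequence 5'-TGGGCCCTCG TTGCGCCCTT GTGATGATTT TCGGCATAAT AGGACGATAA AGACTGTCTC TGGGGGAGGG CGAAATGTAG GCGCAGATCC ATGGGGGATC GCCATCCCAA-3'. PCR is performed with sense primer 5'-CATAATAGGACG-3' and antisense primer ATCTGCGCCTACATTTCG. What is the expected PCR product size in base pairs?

54 bp

Scanning the template, CATAATAGGACG occurs at positions 35–46; this primer anneals to the bottom strand there with its 3' end pointing downstream.
The reverse primer's reverse complement is CGAAATGTAGGCGCAGAT, which matches the template at positions 71–88.
The product runs from position 35 to position 88, so its length is 88 − 35 + 1 = 54 bp.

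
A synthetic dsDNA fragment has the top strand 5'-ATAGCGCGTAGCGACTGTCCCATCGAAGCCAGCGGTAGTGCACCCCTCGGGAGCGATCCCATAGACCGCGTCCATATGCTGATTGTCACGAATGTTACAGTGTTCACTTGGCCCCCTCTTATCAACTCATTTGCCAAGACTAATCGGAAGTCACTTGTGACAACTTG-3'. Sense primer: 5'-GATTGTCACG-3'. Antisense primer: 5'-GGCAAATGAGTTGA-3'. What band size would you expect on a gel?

55 bp

Forward primer GATTGTCACG is found on the top strand at positions 81–90.
The reverse primer's reverse complement is TCAACTCATTTGCC, which matches the template at positions 122–135.
The product runs from position 81 to position 135, so its length is 135 − 81 + 1 = 55 bp.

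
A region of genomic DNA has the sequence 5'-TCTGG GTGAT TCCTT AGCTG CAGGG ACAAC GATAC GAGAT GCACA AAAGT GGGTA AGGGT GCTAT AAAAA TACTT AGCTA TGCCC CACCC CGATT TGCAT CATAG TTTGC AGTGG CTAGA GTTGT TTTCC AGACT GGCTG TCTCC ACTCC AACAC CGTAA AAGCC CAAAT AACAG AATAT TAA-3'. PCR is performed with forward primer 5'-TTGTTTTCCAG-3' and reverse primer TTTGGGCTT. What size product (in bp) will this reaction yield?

48 bp

The forward primer matches the template at positions 122–132.
The reverse primer's reverse complement is AAGCCCAAA, which matches the template at positions 161–169.
The product runs from position 122 to position 169, so its length is 169 − 122 + 1 = 48 bp.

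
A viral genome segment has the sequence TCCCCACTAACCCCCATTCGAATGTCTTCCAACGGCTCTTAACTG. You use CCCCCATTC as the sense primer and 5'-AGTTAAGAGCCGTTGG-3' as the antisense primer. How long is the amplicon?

34 bp

The forward primer matches the template at positions 11–19.
Taking the reverse complement of AGTTAAGAGCCGTTGG gives CCAACGGCTCTTAACT, found at positions 29–44 on the template; the primer anneals here to the top strand with its 3' end pointing upstream.
The product runs from position 11 to position 44, so its length is 44 − 11 + 1 = 34 bp.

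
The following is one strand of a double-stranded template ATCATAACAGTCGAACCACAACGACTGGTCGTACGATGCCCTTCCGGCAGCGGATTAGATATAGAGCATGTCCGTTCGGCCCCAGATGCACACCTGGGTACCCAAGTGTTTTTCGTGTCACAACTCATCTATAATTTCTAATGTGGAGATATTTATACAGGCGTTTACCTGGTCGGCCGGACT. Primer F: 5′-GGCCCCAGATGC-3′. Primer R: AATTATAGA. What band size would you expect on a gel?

59 bp

Forward primer GGCCCCAGATGC is found on the top strand at positions 78–89.
Reverse complement of the reverse primer: TCTATAATT. This occurs on the top strand at positions 128–136.
Amplicon spans positions 78–136: 59 bp.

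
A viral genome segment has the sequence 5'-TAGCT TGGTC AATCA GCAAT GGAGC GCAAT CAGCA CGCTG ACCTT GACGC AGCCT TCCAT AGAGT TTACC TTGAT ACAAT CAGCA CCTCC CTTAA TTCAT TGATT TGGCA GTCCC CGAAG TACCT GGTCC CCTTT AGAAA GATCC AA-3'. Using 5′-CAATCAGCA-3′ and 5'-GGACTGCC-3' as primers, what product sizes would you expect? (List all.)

105 bp, 88 bp, 38 bp

The forward primer CAATCAGCA matches the top strand at positions 10–18, 27–35, 77–85.
The reverse primer's reverse complement is GGCAGTCC, matching at positions 107–114.
Each forward site pairs with the reverse site to give a product ending at position 114: sizes 105, 88, 38 bp.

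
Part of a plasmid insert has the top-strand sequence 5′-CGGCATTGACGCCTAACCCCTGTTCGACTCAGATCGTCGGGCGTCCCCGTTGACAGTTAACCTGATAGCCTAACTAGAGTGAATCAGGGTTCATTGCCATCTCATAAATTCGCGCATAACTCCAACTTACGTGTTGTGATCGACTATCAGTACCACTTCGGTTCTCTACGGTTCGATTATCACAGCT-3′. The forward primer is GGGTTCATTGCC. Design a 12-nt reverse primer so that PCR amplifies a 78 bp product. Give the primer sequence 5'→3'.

5'-GAACCGAAGTGG-3'

The forward primer binds at positions 87–98, so a 78 bp product ends at position 87 + 78 − 1 = 164.
The reverse primer anneals to the top strand over positions 153–164, i.e. to CCACTTCGGTTC.
Its sequence written 5'→3' is the reverse complement: GAACCGAAGTGG.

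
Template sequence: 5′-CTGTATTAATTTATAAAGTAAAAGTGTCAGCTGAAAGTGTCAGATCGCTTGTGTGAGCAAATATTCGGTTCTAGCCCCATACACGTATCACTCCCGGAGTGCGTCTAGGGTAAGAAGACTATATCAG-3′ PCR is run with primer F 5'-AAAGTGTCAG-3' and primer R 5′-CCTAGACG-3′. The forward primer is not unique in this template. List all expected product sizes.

The forward primer AAAGTGTCAG matches the top strand at positions 21–30, 34–43.
The reverse primer's reverse complement is CGTCTAGG, matching at positions 102–109.
Each forward site pairs with the reverse site to give a product ending at position 109: sizes 89, 76 bp.

89 bp, 76 bp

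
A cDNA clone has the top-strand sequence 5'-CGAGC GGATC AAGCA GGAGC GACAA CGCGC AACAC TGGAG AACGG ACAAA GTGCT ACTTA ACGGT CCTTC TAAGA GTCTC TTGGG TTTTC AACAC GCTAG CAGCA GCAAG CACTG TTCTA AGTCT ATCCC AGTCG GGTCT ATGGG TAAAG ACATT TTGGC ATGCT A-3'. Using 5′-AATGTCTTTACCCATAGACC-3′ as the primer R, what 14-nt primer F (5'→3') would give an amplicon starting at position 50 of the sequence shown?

The reverse primer's reverse complement GGTCTATGGGTAAAGACATT matches the template at positions 136–155; the product starts at position 50.
The forward primer is identical to the top strand over positions 50–63: AGTGCTACTTAACG.

5'-AGTGCTACTTAACG-3'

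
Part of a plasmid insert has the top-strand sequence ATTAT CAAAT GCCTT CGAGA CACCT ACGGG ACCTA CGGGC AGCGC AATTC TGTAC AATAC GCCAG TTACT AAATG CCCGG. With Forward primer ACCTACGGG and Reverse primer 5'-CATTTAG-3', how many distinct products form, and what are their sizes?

The forward primer ACCTACGGG matches the top strand at positions 22–30, 31–39.
The reverse primer's reverse complement is CTAAATG, matching at positions 69–75.
Each forward site pairs with the reverse site to give a product ending at position 75: sizes 54, 45 bp.

Two products: 54 bp, 45 bp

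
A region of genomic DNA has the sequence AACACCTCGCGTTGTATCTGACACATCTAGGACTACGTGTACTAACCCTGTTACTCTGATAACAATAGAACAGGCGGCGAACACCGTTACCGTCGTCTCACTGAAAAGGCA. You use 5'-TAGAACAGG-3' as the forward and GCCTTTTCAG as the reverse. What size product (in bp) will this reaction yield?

45 bp

Scanning the template, TAGAACAGG occurs at positions 66–74; this primer anneals to the bottom strand there with its 3' end pointing downstream.
The reverse primer's reverse complement is CTGAAAAGGC, which matches the template at positions 101–110.
The product runs from position 66 to position 110, so its length is 110 − 66 + 1 = 45 bp.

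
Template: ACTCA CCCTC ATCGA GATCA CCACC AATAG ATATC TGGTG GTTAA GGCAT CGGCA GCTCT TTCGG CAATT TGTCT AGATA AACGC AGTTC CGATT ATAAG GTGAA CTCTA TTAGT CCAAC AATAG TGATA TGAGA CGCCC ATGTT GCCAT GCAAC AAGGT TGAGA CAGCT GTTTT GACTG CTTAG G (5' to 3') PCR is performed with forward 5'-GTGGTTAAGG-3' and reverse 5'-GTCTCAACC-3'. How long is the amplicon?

Forward primer GTGGTTAAGG is found on the top strand at positions 38–47.
The reverse primer's reverse complement is GGTTGAGAC, which matches the template at positions 158–166.
Product length = (reverse-primer end) − (forward-primer start) + 1 = 166 − 38 + 1 = 129 bp.

129 bp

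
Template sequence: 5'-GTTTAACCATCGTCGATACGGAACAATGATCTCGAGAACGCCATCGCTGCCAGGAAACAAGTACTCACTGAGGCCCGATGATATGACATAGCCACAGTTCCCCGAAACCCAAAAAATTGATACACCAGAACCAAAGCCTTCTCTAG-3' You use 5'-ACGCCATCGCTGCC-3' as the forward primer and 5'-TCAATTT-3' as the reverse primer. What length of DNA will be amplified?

Scanning the template, ACGCCATCGCTGCC occurs at positions 38–51; this primer anneals to the bottom strand there with its 3' end pointing downstream.
Taking the reverse complement of TCAATTT gives AAATTGA, found at positions 114–120 on the template; the primer anneals here to the top strand with its 3' end pointing upstream.
Amplicon spans positions 38–120: 83 bp.

83 bp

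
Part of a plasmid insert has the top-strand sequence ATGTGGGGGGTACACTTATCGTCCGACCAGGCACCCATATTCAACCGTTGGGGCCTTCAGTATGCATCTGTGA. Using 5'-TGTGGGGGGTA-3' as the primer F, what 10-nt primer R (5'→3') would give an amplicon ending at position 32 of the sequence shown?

5'-GCCTGGTCGG-3'

The forward primer binds at positions 2–12; the product's 3' end on the top strand is position 32.
The reverse primer anneals to the top strand over positions 23–32, i.e. to CCGACCAGGC.
Its sequence written 5'→3' is the reverse complement: GCCTGGTCGG.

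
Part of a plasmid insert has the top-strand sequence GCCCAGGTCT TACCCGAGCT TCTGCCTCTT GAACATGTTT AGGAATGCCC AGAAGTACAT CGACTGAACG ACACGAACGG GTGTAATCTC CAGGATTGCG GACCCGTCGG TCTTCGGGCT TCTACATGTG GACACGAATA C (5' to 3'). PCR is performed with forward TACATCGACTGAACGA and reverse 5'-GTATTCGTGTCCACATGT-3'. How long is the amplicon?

The forward primer matches the template at positions 56–71.
Reverse complement of the reverse primer: ACATGTGGACACGAATAC. This occurs on the top strand at positions 124–141.
The product runs from position 56 to position 141, so its length is 141 − 56 + 1 = 86 bp.

86 bp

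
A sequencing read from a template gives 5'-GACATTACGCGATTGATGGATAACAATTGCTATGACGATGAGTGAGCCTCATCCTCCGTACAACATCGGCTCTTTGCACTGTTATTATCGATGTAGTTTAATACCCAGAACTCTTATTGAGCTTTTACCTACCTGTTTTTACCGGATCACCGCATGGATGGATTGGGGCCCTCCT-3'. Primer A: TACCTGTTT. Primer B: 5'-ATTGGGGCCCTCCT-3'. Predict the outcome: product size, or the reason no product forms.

No product — both primers anneal to the same strand and extend in the same direction.

Primer A (TACCTGTTT) matches the top strand at positions 130–138 (3' end points downstream).
Primer B (ATTGGGGCCCTCCT) also matches the top strand directly, at positions 162–175 — its reverse complement AGGAGGGCCCCAAT is not present.
Both primers anneal to the bottom strand with 3' ends pointing the same way, so neither can prime synthesis back toward the other.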